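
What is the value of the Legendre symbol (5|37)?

Reciprocity: 5 ≡ 1 and 37 ≡ 1 (mod 4), so (5/37) = +(37/5).
Reduce top mod 5: now compute (2/5).
Pull out 2: since 5 ≡ 5 (mod 8), (2/5) = -1.
Reached (1/5) = 1. Collecting the sign flips along the way, the symbol is -1.

-1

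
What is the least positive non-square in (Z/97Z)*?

5

(2/97) = +1, so 2 is a residue.
(3/97) = +1, so 3 is a residue.
(4/97) = +1, so 4 is a residue.
(5/97) = −1, so 5 is the smallest positive non-residue mod 97.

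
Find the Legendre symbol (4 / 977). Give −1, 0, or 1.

1

Pull out 2^2: since 977 ≡ 1 (mod 8), (2/977) = +1, so (2/977)^2 = +1.
Reached (1/977) = 1. Collecting the sign flips along the way, the symbol is +1.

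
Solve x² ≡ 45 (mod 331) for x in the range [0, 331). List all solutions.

Since 331 ≡ 3 (mod 4), a square root of 45 is 45^((331+1)/4) = 45^83 mod 331.
Repeated squaring: 45^2≡39, 45^4≡197, 45^8≡82, 45^16≡104, 45^32≡224, 45^64≡195 (mod 331).
45^83 = 45^(64+16+2+1) ≡ 294 (mod 331).
Check: 294² = 86436 ≡ 45 (mod 331). The two roots are 37 and 294.

37, 294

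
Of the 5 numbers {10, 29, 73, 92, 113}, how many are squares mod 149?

(10/149) = -1 → non-residue.
(29/149) = +1 → QR.
(73/149) = +1 → QR.
(92/149) = -1 → non-residue.
(113/149) = +1 → QR.
Total quadratic residues among the 5: 3.

3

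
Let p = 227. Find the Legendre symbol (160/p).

Euler's criterion: (160/227) ≡ 160^113 (mod 227).
160^2 ≡ 176 (mod 227)
160^4 ≡ 104 (mod 227)
160^8 ≡ 147 (mod 227)
160^16 ≡ 44 (mod 227)
160^32 ≡ 120 (mod 227)
160^64 ≡ 99 (mod 227)
160^113 = 160^(64+32+16+1) ≡ 1 (mod 227).
Result is 1, so (160/227) = 1.

1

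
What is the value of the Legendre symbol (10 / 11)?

-1

Pull out 2: since 11 ≡ 3 (mod 8), (2/11) = -1.
Reciprocity: 5 ≡ 1 and 11 ≡ 3 (mod 4), so (5/11) = +(11/5).
Reduce top mod 5: now compute (1/5).
Reached (1/5) = 1. Collecting the sign flips along the way, the symbol is -1.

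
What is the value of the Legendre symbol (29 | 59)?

1

Reciprocity: 29 ≡ 1 and 59 ≡ 3 (mod 4), so (29/59) = +(59/29).
Reduce top mod 29: now compute (1/29).
Reached (1/29) = 1. Collecting the sign flips along the way, the symbol is +1.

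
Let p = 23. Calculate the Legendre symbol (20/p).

-1

Pull out 2^2: since 23 ≡ 7 (mod 8), (2/23) = +1, so (2/23)^2 = +1.
Reciprocity: 5 ≡ 1 and 23 ≡ 3 (mod 4), so (5/23) = +(23/5).
Reduce top mod 5: now compute (3/5).
Reciprocity: 3 ≡ 3 and 5 ≡ 1 (mod 4), so (3/5) = +(5/3).
Reduce top mod 3: now compute (2/3).
Pull out 2: since 3 ≡ 3 (mod 8), (2/3) = -1.
Reached (1/3) = 1. Collecting the sign flips along the way, the symbol is -1.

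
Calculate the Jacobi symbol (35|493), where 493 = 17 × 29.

Reciprocity: 35 ≡ 3 and 493 ≡ 1 (mod 4), so (35/493) = +(493/35).
Reduce top mod 35: now compute (3/35).
Reciprocity: 3 ≡ 3 and 35 ≡ 3 (mod 4), so (3/35) = −(35/3).
Reduce top mod 3: now compute (2/3).
Pull out 2: since 3 ≡ 3 (mod 8), (2/3) = -1.
Reached (1/3) = 1. Collecting the sign flips along the way, the symbol is +1.

1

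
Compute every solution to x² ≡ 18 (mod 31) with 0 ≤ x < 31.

Since 31 ≡ 3 (mod 4), a square root of 18 is 18^((31+1)/4) = 18^8 mod 31.
Repeated squaring: 18^2≡14, 18^4≡10, 18^8≡7 (mod 31).
18^8 = 18^(8) ≡ 7 (mod 31).
Check: 7² = 49 ≡ 18 (mod 31). The two roots are 7 and 24.

7, 24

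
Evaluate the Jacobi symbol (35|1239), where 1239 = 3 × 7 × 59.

Reciprocity: 35 ≡ 3 and 1239 ≡ 3 (mod 4), so (35/1239) = −(1239/35).
Reduce top mod 35: now compute (14/35).
Pull out 2: since 35 ≡ 3 (mod 8), (2/35) = -1.
Reciprocity: 7 ≡ 3 and 35 ≡ 3 (mod 4), so (7/35) = −(35/7).
Reduce top mod 7: now compute (0/7).
Top reduces to 0: gcd > 1, so the symbol is 0.

0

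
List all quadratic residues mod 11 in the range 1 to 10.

1,3,4,5,9

Square k = 1,…,5 (k and 11−k give the same square):
1²=1, 2²=4, 3²=9, 4²≡5, 5²≡3 (mod 11).
So the quadratic residues mod 11 are {1, 3, 4, 5, 9}.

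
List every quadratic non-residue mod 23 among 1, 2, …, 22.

Square k = 1,…,11 (k and 23−k give the same square):
1²=1, 2²=4, 3²=9, 4²=16, 5²≡2, 6²≡13, 7²≡3, 8²≡18, 9²≡12, 10²≡8, 11²≡6 (mod 23).
The residues are {1, 2, 3, 4, 6, 8, 9, 12, 13, 16, 18}; the non-residues are the remaining 11 nonzero classes.

5, 7, 10, 11, 14, 15, 17, 19, 20, 21, 22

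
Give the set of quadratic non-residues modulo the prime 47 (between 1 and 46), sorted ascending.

Square k = 1,…,23 (k and 47−k give the same square):
1²=1, 2²=4, 3²=9, 4²=16, 5²=25, 6²=36, 7²≡2, 8²≡17, 9²≡34, 10²≡6, 11²≡27, 12²≡3, 13²≡28, 14²≡8, 15²≡37, 16²≡21, 17²≡7, 18²≡42, 19²≡32, 20²≡24, 21²≡18, 22²≡14, 23²≡12 (mod 47).
The residues are {1, 2, 3, 4, 6, 7, 8, 9, 12, 14, 16, 17, 18, 21, 24, 25, 27, 28, 32, 34, 36, 37, 42}; the non-residues are the remaining 23 nonzero classes.

5 10 11 13 15 19 20 22 23 26 29 30 31 33 35 38 39 40 41 43 44 45 46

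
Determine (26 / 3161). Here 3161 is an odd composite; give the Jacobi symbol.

Pull out 2: since 3161 ≡ 1 (mod 8), (2/3161) = +1.
Reciprocity: 13 ≡ 1 and 3161 ≡ 1 (mod 4), so (13/3161) = +(3161/13).
Reduce top mod 13: now compute (2/13).
Pull out 2: since 13 ≡ 5 (mod 8), (2/13) = -1.
Reached (1/13) = 1. Collecting the sign flips along the way, the symbol is -1.

-1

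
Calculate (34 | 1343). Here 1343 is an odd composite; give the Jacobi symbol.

Pull out 2: since 1343 ≡ 7 (mod 8), (2/1343) = +1.
Reciprocity: 17 ≡ 1 and 1343 ≡ 3 (mod 4), so (17/1343) = +(1343/17).
Reduce top mod 17: now compute (0/17).
Top reduces to 0: gcd > 1, so the symbol is 0.

0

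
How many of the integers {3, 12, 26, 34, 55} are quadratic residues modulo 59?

3

(3/59) = +1 → QR.
(12/59) = +1 → QR.
(26/59) = +1 → QR.
(34/59) = -1 → non-residue.
(55/59) = -1 → non-residue.
Total quadratic residues among the 5: 3.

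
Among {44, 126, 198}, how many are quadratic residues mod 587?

(44/587) = -1 → non-residue.
(126/587) = -1 → non-residue.
(198/587) = +1 → QR.
Total quadratic residues among the 3: 1.

1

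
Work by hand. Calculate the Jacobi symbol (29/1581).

-1

Reciprocity: 29 ≡ 1 and 1581 ≡ 1 (mod 4), so (29/1581) = +(1581/29).
Reduce top mod 29: now compute (15/29).
Reciprocity: 15 ≡ 3 and 29 ≡ 1 (mod 4), so (15/29) = +(29/15).
Reduce top mod 15: now compute (14/15).
Pull out 2: since 15 ≡ 7 (mod 8), (2/15) = +1.
Reciprocity: 7 ≡ 3 and 15 ≡ 3 (mod 4), so (7/15) = −(15/7).
Reduce top mod 7: now compute (1/7).
Reached (1/7) = 1. Collecting the sign flips along the way, the symbol is -1.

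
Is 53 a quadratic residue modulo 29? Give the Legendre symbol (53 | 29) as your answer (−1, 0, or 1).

1

First reduce: 53 ≡ 24 (mod 29).
Pull out 2^3: since 29 ≡ 5 (mod 8), (2/29) = -1, so (2/29)^3 = -1.
Reciprocity: 3 ≡ 3 and 29 ≡ 1 (mod 4), so (3/29) = +(29/3).
Reduce top mod 3: now compute (2/3).
Pull out 2: since 3 ≡ 3 (mod 8), (2/3) = -1.
Reached (1/3) = 1. Collecting the sign flips along the way, the symbol is +1.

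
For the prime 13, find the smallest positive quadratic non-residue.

2

(2/13) = −1, so 2 is the smallest positive non-residue mod 13.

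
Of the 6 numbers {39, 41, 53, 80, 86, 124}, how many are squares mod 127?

(39/127) = -1 → non-residue.
(41/127) = +1 → QR.
(53/127) = -1 → non-residue.
(80/127) = -1 → non-residue.
(86/127) = -1 → non-residue.
(124/127) = +1 → QR.
Total quadratic residues among the 6: 2.

2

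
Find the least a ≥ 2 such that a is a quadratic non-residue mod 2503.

3

(2/2503) = +1, so 2 is a residue.
(3/2503) = −1, so 3 is the smallest positive non-residue mod 2503.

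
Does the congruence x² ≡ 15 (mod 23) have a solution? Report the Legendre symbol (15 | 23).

-1

Reciprocity: 15 ≡ 3 and 23 ≡ 3 (mod 4), so (15/23) = −(23/15).
Reduce top mod 15: now compute (8/15).
Pull out 2^3: since 15 ≡ 7 (mod 8), (2/15) = +1, so (2/15)^3 = +1.
Reached (1/15) = 1. Collecting the sign flips along the way, the symbol is -1.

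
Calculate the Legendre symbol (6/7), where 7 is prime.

Euler's criterion: (6/7) ≡ 6^3 (mod 7).
6^2 ≡ 1 (mod 7)
6^3 = 6^(2+1) ≡ 6 (mod 7).
Result is 6 ≡ −1, so (6/7) = −1.

-1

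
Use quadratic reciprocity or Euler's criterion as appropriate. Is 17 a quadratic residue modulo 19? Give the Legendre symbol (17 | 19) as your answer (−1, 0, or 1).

Euler's criterion: (17/19) ≡ 17^9 (mod 19).
17^2 ≡ 4 (mod 19)
17^4 ≡ 16 (mod 19)
17^8 ≡ 9 (mod 19)
17^9 = 17^(8+1) ≡ 1 (mod 19).
Result is 1, so (17/19) = 1.

1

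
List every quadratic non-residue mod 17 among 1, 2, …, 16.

3, 5, 6, 7, 10, 11, 12, 14

Square k = 1,…,8 (k and 17−k give the same square):
1²=1, 2²=4, 3²=9, 4²=16, 5²≡8, 6²≡2, 7²≡15, 8²≡13 (mod 17).
The residues are {1, 2, 4, 8, 9, 13, 15, 16}; the non-residues are the remaining 8 nonzero classes.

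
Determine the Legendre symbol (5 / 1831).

Reciprocity: 5 ≡ 1 and 1831 ≡ 3 (mod 4), so (5/1831) = +(1831/5).
Reduce top mod 5: now compute (1/5).
Reached (1/5) = 1. Collecting the sign flips along the way, the symbol is +1.

1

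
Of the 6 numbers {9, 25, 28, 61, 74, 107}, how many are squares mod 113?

(9/113) = +1 → QR.
(25/113) = +1 → QR.
(28/113) = +1 → QR.
(61/113) = +1 → QR.
(74/113) = -1 → non-residue.
(107/113) = -1 → non-residue.
Total quadratic residues among the 6: 4.

4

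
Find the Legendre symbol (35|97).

1

Reciprocity: 35 ≡ 3 and 97 ≡ 1 (mod 4), so (35/97) = +(97/35).
Reduce top mod 35: now compute (27/35).
Reciprocity: 27 ≡ 3 and 35 ≡ 3 (mod 4), so (27/35) = −(35/27).
Reduce top mod 27: now compute (8/27).
Pull out 2^3: since 27 ≡ 3 (mod 8), (2/27) = -1, so (2/27)^3 = -1.
Reached (1/27) = 1. Collecting the sign flips along the way, the symbol is +1.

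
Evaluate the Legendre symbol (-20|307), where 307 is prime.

1

Euler's criterion: (-20/307) ≡ 287^153 (mod 307).
287^2 ≡ 93 (mod 307)
287^4 ≡ 53 (mod 307)
287^8 ≡ 46 (mod 307)
287^16 ≡ 274 (mod 307)
287^32 ≡ 168 (mod 307)
287^64 ≡ 287 (mod 307)
287^128 ≡ 93 (mod 307)
287^153 = 287^(128+16+8+1) ≡ 1 (mod 307).
Result is 1, so (-20/307) = 1.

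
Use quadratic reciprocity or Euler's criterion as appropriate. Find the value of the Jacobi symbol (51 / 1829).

Reciprocity: 51 ≡ 3 and 1829 ≡ 1 (mod 4), so (51/1829) = +(1829/51).
Reduce top mod 51: now compute (44/51).
Pull out 2^2: since 51 ≡ 3 (mod 8), (2/51) = -1, so (2/51)^2 = +1.
Reciprocity: 11 ≡ 3 and 51 ≡ 3 (mod 4), so (11/51) = −(51/11).
Reduce top mod 11: now compute (7/11).
Reciprocity: 7 ≡ 3 and 11 ≡ 3 (mod 4), so (7/11) = −(11/7).
Reduce top mod 7: now compute (4/7).
Pull out 2^2: since 7 ≡ 7 (mod 8), (2/7) = +1, so (2/7)^2 = +1.
Reached (1/7) = 1. Collecting the sign flips along the way, the symbol is +1.

1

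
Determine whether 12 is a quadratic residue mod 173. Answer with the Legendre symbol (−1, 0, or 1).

-1

Pull out 2^2: since 173 ≡ 5 (mod 8), (2/173) = -1, so (2/173)^2 = +1.
Reciprocity: 3 ≡ 3 and 173 ≡ 1 (mod 4), so (3/173) = +(173/3).
Reduce top mod 3: now compute (2/3).
Pull out 2: since 3 ≡ 3 (mod 8), (2/3) = -1.
Reached (1/3) = 1. Collecting the sign flips along the way, the symbol is -1.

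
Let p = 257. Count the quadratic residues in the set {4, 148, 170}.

(4/257) = +1 → QR.
(148/257) = -1 → non-residue.
(170/257) = -1 → non-residue.
Total quadratic residues among the 3: 1.

1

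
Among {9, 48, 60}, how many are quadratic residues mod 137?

2

(9/137) = +1 → QR.
(48/137) = -1 → non-residue.
(60/137) = +1 → QR.
Total quadratic residues among the 3: 2.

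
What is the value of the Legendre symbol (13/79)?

Reciprocity: 13 ≡ 1 and 79 ≡ 3 (mod 4), so (13/79) = +(79/13).
Reduce top mod 13: now compute (1/13).
Reached (1/13) = 1. Collecting the sign flips along the way, the symbol is +1.

1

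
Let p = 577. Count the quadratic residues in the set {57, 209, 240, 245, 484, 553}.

(57/577) = +1 → QR.
(209/577) = +1 → QR.
(240/577) = -1 → non-residue.
(245/577) = -1 → non-residue.
(484/577) = +1 → QR.
(553/577) = +1 → QR.
Total quadratic residues among the 6: 4.

4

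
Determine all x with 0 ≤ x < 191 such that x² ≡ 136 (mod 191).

Since 191 ≡ 3 (mod 4), a square root of 136 is 136^((191+1)/4) = 136^48 mod 191.
Repeated squaring: 136^2≡160, 136^4≡6, 136^8≡36, 136^16≡150, 136^32≡153 (mod 191).
136^48 = 136^(32+16) ≡ 30 (mod 191).
Check: 30² = 900 ≡ 136 (mod 191). The two roots are 30 and 161.

30, 161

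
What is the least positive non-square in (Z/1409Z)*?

(2/1409) = +1, so 2 is a residue.
(3/1409) = −1, so 3 is the smallest positive non-residue mod 1409.

3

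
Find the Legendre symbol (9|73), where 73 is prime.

1

Reciprocity: 9 ≡ 1 and 73 ≡ 1 (mod 4), so (9/73) = +(73/9).
Reduce top mod 9: now compute (1/9).
Reached (1/9) = 1. Collecting the sign flips along the way, the symbol is +1.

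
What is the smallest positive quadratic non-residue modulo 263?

(2/263) = +1, so 2 is a residue.
(3/263) = +1, so 3 is a residue.
(4/263) = +1, so 4 is a residue.
(5/263) = −1, so 5 is the smallest positive non-residue mod 263.

5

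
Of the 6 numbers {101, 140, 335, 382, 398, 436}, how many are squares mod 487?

2

(101/487) = -1 → non-residue.
(140/487) = +1 → QR.
(335/487) = -1 → non-residue.
(382/487) = +1 → QR.
(398/487) = -1 → non-residue.
(436/487) = -1 → non-residue.
Total quadratic residues among the 6: 2.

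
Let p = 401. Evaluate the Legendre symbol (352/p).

1

Pull out 2^5: since 401 ≡ 1 (mod 8), (2/401) = +1, so (2/401)^5 = +1.
Reciprocity: 11 ≡ 3 and 401 ≡ 1 (mod 4), so (11/401) = +(401/11).
Reduce top mod 11: now compute (5/11).
Reciprocity: 5 ≡ 1 and 11 ≡ 3 (mod 4), so (5/11) = +(11/5).
Reduce top mod 5: now compute (1/5).
Reached (1/5) = 1. Collecting the sign flips along the way, the symbol is +1.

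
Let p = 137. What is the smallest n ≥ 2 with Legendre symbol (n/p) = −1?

(2/137) = +1, so 2 is a residue.
(3/137) = −1, so 3 is the smallest positive non-residue mod 137.

3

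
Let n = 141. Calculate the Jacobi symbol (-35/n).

1

First reduce: -35 ≡ 106 (mod 141).
Pull out 2: since 141 ≡ 5 (mod 8), (2/141) = -1.
Reciprocity: 53 ≡ 1 and 141 ≡ 1 (mod 4), so (53/141) = +(141/53).
Reduce top mod 53: now compute (35/53).
Reciprocity: 35 ≡ 3 and 53 ≡ 1 (mod 4), so (35/53) = +(53/35).
Reduce top mod 35: now compute (18/35).
Pull out 2: since 35 ≡ 3 (mod 8), (2/35) = -1.
Reciprocity: 9 ≡ 1 and 35 ≡ 3 (mod 4), so (9/35) = +(35/9).
Reduce top mod 9: now compute (8/9).
Pull out 2^3: since 9 ≡ 1 (mod 8), (2/9) = +1, so (2/9)^3 = +1.
Reached (1/9) = 1. Collecting the sign flips along the way, the symbol is +1.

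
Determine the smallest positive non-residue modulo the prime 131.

(2/131) = −1, so 2 is the smallest positive non-residue mod 131.

2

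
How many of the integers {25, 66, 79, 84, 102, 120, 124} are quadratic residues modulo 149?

(25/149) = +1 → QR.
(66/149) = -1 → non-residue.
(79/149) = -1 → non-residue.
(84/149) = -1 → non-residue.
(102/149) = +1 → QR.
(120/149) = +1 → QR.
(124/149) = +1 → QR.
Total quadratic residues among the 7: 4.

4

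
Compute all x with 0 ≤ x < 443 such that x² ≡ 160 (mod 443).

Since 443 ≡ 3 (mod 4), a square root of 160 is 160^((443+1)/4) = 160^111 mod 443.
Repeated squaring: 160^2≡349, 160^4≡419, 160^8≡133, 160^16≡412, 160^32≡75, 160^64≡309 (mod 443).
160^111 = 160^(64+32+8+4+2+1) ≡ 369 (mod 443).
Check: 369² = 136161 ≡ 160 (mod 443). The two roots are 74 and 369.

74, 369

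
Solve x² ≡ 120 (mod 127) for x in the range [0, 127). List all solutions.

45, 82

Since 127 ≡ 3 (mod 4), a square root of 120 is 120^((127+1)/4) = 120^32 mod 127.
Repeated squaring: 120^2≡49, 120^4≡115, 120^8≡17, 120^16≡35, 120^32≡82 (mod 127).
120^32 = 120^(32) ≡ 82 (mod 127).
Check: 82² = 6724 ≡ 120 (mod 127). The two roots are 45 and 82.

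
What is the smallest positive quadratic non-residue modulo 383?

(2/383) = +1, so 2 is a residue.
(3/383) = +1, so 3 is a residue.
(4/383) = +1, so 4 is a residue.
(5/383) = −1, so 5 is the smallest positive non-residue mod 383.

5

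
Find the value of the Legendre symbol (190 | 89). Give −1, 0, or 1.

Euler's criterion: (190/89) ≡ 12^44 (mod 89).
12^2 ≡ 55 (mod 89)
12^4 ≡ 88 (mod 89)
12^8 ≡ 1 (mod 89)
12^16 ≡ 1 (mod 89)
12^32 ≡ 1 (mod 89)
12^44 = 12^(32+8+4) ≡ 88 (mod 89).
Result is 88 ≡ −1, so (190/89) = −1.

-1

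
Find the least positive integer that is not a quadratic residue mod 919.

3

(2/919) = +1, so 2 is a residue.
(3/919) = −1, so 3 is the smallest positive non-residue mod 919.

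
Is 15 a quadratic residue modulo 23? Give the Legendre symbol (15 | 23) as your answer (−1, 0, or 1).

-1

Euler's criterion: (15/23) ≡ 15^11 (mod 23).
15^2 ≡ 18 (mod 23)
15^4 ≡ 2 (mod 23)
15^8 ≡ 4 (mod 23)
15^11 = 15^(8+2+1) ≡ 22 (mod 23).
Result is 22 ≡ −1, so (15/23) = −1.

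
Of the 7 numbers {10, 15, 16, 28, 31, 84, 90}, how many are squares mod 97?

(10/97) = -1 → non-residue.
(15/97) = -1 → non-residue.
(16/97) = +1 → QR.
(28/97) = -1 → non-residue.
(31/97) = +1 → QR.
(84/97) = -1 → non-residue.
(90/97) = -1 → non-residue.
Total quadratic residues among the 7: 2.

2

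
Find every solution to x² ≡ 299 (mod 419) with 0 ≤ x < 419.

67, 352

Since 419 ≡ 3 (mod 4), a square root of 299 is 299^((419+1)/4) = 299^105 mod 419.
Repeated squaring: 299^2≡154, 299^4≡252, 299^8≡235, 299^16≡336, 299^32≡185, 299^64≡286 (mod 419).
299^105 = 299^(64+32+8+1) ≡ 352 (mod 419).
Check: 352² = 123904 ≡ 299 (mod 419). The two roots are 67 and 352.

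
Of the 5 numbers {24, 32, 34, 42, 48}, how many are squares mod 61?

(24/61) = -1 → non-residue.
(32/61) = -1 → non-residue.
(34/61) = +1 → QR.
(42/61) = +1 → QR.
(48/61) = +1 → QR.
Total quadratic residues among the 5: 3.

3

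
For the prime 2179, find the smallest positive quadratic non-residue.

(2/2179) = −1, so 2 is the smallest positive non-residue mod 2179.

2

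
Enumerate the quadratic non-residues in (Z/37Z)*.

Square k = 1,…,18 (k and 37−k give the same square):
1²=1, 2²=4, 3²=9, 4²=16, 5²=25, 6²=36, 7²≡12, 8²≡27, 9²≡7, 10²≡26, 11²≡10, 12²≡33, 13²≡21, 14²≡11, 15²≡3, 16²≡34, 17²≡30, 18²≡28 (mod 37).
The residues are {1, 3, 4, 7, 9, 10, 11, 12, 16, 21, 25, 26, 27, 28, 30, 33, 34, 36}; the non-residues are the remaining 18 nonzero classes.

2 5 6 8 13 14 15 17 18 19 20 22 23 24 29 31 32 35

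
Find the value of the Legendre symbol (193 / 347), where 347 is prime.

Euler's criterion: (193/347) ≡ 193^173 (mod 347).
193^2 ≡ 120 (mod 347)
193^4 ≡ 173 (mod 347)
193^8 ≡ 87 (mod 347)
193^16 ≡ 282 (mod 347)
193^32 ≡ 61 (mod 347)
193^64 ≡ 251 (mod 347)
193^128 ≡ 194 (mod 347)
193^173 = 193^(128+32+8+4+1) ≡ 346 (mod 347).
Result is 346 ≡ −1, so (193/347) = −1.

-1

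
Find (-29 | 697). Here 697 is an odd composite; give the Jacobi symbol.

1

First reduce: -29 ≡ 668 (mod 697).
Pull out 2^2: since 697 ≡ 1 (mod 8), (2/697) = +1, so (2/697)^2 = +1.
Reciprocity: 167 ≡ 3 and 697 ≡ 1 (mod 4), so (167/697) = +(697/167).
Reduce top mod 167: now compute (29/167).
Reciprocity: 29 ≡ 1 and 167 ≡ 3 (mod 4), so (29/167) = +(167/29).
Reduce top mod 29: now compute (22/29).
Pull out 2: since 29 ≡ 5 (mod 8), (2/29) = -1.
Reciprocity: 11 ≡ 3 and 29 ≡ 1 (mod 4), so (11/29) = +(29/11).
Reduce top mod 11: now compute (7/11).
Reciprocity: 7 ≡ 3 and 11 ≡ 3 (mod 4), so (7/11) = −(11/7).
Reduce top mod 7: now compute (4/7).
Pull out 2^2: since 7 ≡ 7 (mod 8), (2/7) = +1, so (2/7)^2 = +1.
Reached (1/7) = 1. Collecting the sign flips along the way, the symbol is +1.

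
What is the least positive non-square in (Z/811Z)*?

(2/811) = −1, so 2 is the smallest positive non-residue mod 811.

2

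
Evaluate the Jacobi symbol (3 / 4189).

1

Reciprocity: 3 ≡ 3 and 4189 ≡ 1 (mod 4), so (3/4189) = +(4189/3).
Reduce top mod 3: now compute (1/3).
Reached (1/3) = 1. Collecting the sign flips along the way, the symbol is +1.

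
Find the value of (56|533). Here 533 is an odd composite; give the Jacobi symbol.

Pull out 2^3: since 533 ≡ 5 (mod 8), (2/533) = -1, so (2/533)^3 = -1.
Reciprocity: 7 ≡ 3 and 533 ≡ 1 (mod 4), so (7/533) = +(533/7).
Reduce top mod 7: now compute (1/7).
Reached (1/7) = 1. Collecting the sign flips along the way, the symbol is -1.

-1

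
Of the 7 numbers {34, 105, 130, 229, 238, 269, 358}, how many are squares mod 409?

3

(34/409) = +1 → QR.
(105/409) = -1 → non-residue.
(130/409) = -1 → non-residue.
(229/409) = +1 → QR.
(238/409) = -1 → non-residue.
(269/409) = -1 → non-residue.
(358/409) = +1 → QR.
Total quadratic residues among the 7: 3.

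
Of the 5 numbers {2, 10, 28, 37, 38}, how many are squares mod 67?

2

(2/67) = -1 → non-residue.
(10/67) = +1 → QR.
(28/67) = -1 → non-residue.
(37/67) = +1 → QR.
(38/67) = -1 → non-residue.
Total quadratic residues among the 5: 2.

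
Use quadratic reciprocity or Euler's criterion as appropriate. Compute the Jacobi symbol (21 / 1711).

Reciprocity: 21 ≡ 1 and 1711 ≡ 3 (mod 4), so (21/1711) = +(1711/21).
Reduce top mod 21: now compute (10/21).
Pull out 2: since 21 ≡ 5 (mod 8), (2/21) = -1.
Reciprocity: 5 ≡ 1 and 21 ≡ 1 (mod 4), so (5/21) = +(21/5).
Reduce top mod 5: now compute (1/5).
Reached (1/5) = 1. Collecting the sign flips along the way, the symbol is -1.

-1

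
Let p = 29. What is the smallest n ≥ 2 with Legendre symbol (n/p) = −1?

2

(2/29) = −1, so 2 is the smallest positive non-residue mod 29.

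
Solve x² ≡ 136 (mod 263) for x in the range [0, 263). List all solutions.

Since 263 ≡ 3 (mod 4), a square root of 136 is 136^((263+1)/4) = 136^66 mod 263.
Repeated squaring: 136^2≡86, 136^4≡32, 136^8≡235, 136^16≡258, 136^32≡25, 136^64≡99 (mod 263).
136^66 = 136^(64+2) ≡ 98 (mod 263).
Check: 98² = 9604 ≡ 136 (mod 263). The two roots are 98 and 165.

98, 165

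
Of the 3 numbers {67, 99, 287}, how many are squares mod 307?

(67/307) = -1 → non-residue.
(99/307) = +1 → QR.
(287/307) = +1 → QR.
Total quadratic residues among the 3: 2.

2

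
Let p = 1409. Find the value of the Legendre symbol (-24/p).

-1

First reduce: -24 ≡ 1385 (mod 1409).
Reciprocity: 1385 ≡ 1 and 1409 ≡ 1 (mod 4), so (1385/1409) = +(1409/1385).
Reduce top mod 1385: now compute (24/1385).
Pull out 2^3: since 1385 ≡ 1 (mod 8), (2/1385) = +1, so (2/1385)^3 = +1.
Reciprocity: 3 ≡ 3 and 1385 ≡ 1 (mod 4), so (3/1385) = +(1385/3).
Reduce top mod 3: now compute (2/3).
Pull out 2: since 3 ≡ 3 (mod 8), (2/3) = -1.
Reached (1/3) = 1. Collecting the sign flips along the way, the symbol is -1.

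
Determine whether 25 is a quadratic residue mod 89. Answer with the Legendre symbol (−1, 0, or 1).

Reciprocity: 25 ≡ 1 and 89 ≡ 1 (mod 4), so (25/89) = +(89/25).
Reduce top mod 25: now compute (14/25).
Pull out 2: since 25 ≡ 1 (mod 8), (2/25) = +1.
Reciprocity: 7 ≡ 3 and 25 ≡ 1 (mod 4), so (7/25) = +(25/7).
Reduce top mod 7: now compute (4/7).
Pull out 2^2: since 7 ≡ 7 (mod 8), (2/7) = +1, so (2/7)^2 = +1.
Reached (1/7) = 1. Collecting the sign flips along the way, the symbol is +1.

1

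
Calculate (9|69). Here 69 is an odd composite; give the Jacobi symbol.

0

Reciprocity: 9 ≡ 1 and 69 ≡ 1 (mod 4), so (9/69) = +(69/9).
Reduce top mod 9: now compute (6/9).
Pull out 2: since 9 ≡ 1 (mod 8), (2/9) = +1.
Reciprocity: 3 ≡ 3 and 9 ≡ 1 (mod 4), so (3/9) = +(9/3).
Reduce top mod 3: now compute (0/3).
Top reduces to 0: gcd > 1, so the symbol is 0.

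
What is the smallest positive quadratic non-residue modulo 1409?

(2/1409) = +1, so 2 is a residue.
(3/1409) = −1, so 3 is the smallest positive non-residue mod 1409.

3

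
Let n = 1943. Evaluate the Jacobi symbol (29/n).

Reciprocity: 29 ≡ 1 and 1943 ≡ 3 (mod 4), so (29/1943) = +(1943/29).
Reduce top mod 29: now compute (0/29).
Top reduces to 0: gcd > 1, so the symbol is 0.

0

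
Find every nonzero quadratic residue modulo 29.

Square k = 1,…,14 (k and 29−k give the same square):
1²=1, 2²=4, 3²=9, 4²=16, 5²=25, 6²≡7, 7²≡20, 8²≡6, 9²≡23, 10²≡13, 11²≡5, 12²≡28, 13²≡24, 14²≡22 (mod 29).
So the quadratic residues mod 29 are {1, 4, 5, 6, 7, 9, 13, 16, 20, 22, 23, 24, 25, 28}.

1 4 5 6 7 9 13 16 20 22 23 24 25 28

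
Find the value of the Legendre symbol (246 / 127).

-1

Euler's criterion: (246/127) ≡ 119^63 (mod 127).
119^2 ≡ 64 (mod 127)
119^4 ≡ 32 (mod 127)
119^8 ≡ 8 (mod 127)
119^16 ≡ 64 (mod 127)
119^32 ≡ 32 (mod 127)
119^63 = 119^(32+16+8+4+2+1) ≡ 126 (mod 127).
Result is 126 ≡ −1, so (246/127) = −1.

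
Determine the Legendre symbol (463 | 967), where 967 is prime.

Reciprocity: 463 ≡ 3 and 967 ≡ 3 (mod 4), so (463/967) = −(967/463).
Reduce top mod 463: now compute (41/463).
Reciprocity: 41 ≡ 1 and 463 ≡ 3 (mod 4), so (41/463) = +(463/41).
Reduce top mod 41: now compute (12/41).
Pull out 2^2: since 41 ≡ 1 (mod 8), (2/41) = +1, so (2/41)^2 = +1.
Reciprocity: 3 ≡ 3 and 41 ≡ 1 (mod 4), so (3/41) = +(41/3).
Reduce top mod 3: now compute (2/3).
Pull out 2: since 3 ≡ 3 (mod 8), (2/3) = -1.
Reached (1/3) = 1. Collecting the sign flips along the way, the symbol is +1.

1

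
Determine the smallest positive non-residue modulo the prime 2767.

3

(2/2767) = +1, so 2 is a residue.
(3/2767) = −1, so 3 is the smallest positive non-residue mod 2767.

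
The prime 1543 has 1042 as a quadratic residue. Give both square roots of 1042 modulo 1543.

Since 1543 ≡ 3 (mod 4), a square root of 1042 is 1042^((1543+1)/4) = 1042^386 mod 1543.
Repeated squaring: 1042^2≡1035, 1042^4≡383, 1042^8≡104, 1042^16≡15, 1042^32≡225, 1042^64≡1249, 1042^128≡28, 1042^256≡784 (mod 1543).
1042^386 = 1042^(256+128+2) ≡ 1188 (mod 1543).
Check: 1188² = 1411344 ≡ 1042 (mod 1543). The two roots are 355 and 1188.

355, 1188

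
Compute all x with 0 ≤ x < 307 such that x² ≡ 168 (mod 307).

Since 307 ≡ 3 (mod 4), a square root of 168 is 168^((307+1)/4) = 168^77 mod 307.
Repeated squaring: 168^2≡287, 168^4≡93, 168^8≡53, 168^16≡46, 168^32≡274, 168^64≡168 (mod 307).
168^77 = 168^(64+8+4+1) ≡ 274 (mod 307).
Check: 274² = 75076 ≡ 168 (mod 307). The two roots are 33 and 274.

33, 274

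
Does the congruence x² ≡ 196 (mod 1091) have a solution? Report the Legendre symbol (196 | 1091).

1

Euler's criterion: (196/1091) ≡ 196^545 (mod 1091).
196^2 ≡ 231 (mod 1091)
196^4 ≡ 993 (mod 1091)
196^8 ≡ 876 (mod 1091)
196^16 ≡ 403 (mod 1091)
196^32 ≡ 941 (mod 1091)
196^64 ≡ 680 (mod 1091)
196^128 ≡ 907 (mod 1091)
196^256 ≡ 35 (mod 1091)
196^512 ≡ 134 (mod 1091)
196^545 = 196^(512+32+1) ≡ 1 (mod 1091).
Result is 1, so (196/1091) = 1.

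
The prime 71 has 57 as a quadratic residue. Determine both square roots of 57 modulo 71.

25, 46

Since 71 ≡ 3 (mod 4), a square root of 57 is 57^((71+1)/4) = 57^18 mod 71.
Repeated squaring: 57^2≡54, 57^4≡5, 57^8≡25, 57^16≡57 (mod 71).
57^18 = 57^(16+2) ≡ 25 (mod 71).
Check: 25² = 625 ≡ 57 (mod 71). The two roots are 25 and 46.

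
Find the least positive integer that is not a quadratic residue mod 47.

(2/47) = +1, so 2 is a residue.
(3/47) = +1, so 3 is a residue.
(4/47) = +1, so 4 is a residue.
(5/47) = −1, so 5 is the smallest positive non-residue mod 47.

5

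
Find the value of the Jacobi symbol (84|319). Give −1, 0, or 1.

Pull out 2^2: since 319 ≡ 7 (mod 8), (2/319) = +1, so (2/319)^2 = +1.
Reciprocity: 21 ≡ 1 and 319 ≡ 3 (mod 4), so (21/319) = +(319/21).
Reduce top mod 21: now compute (4/21).
Pull out 2^2: since 21 ≡ 5 (mod 8), (2/21) = -1, so (2/21)^2 = +1.
Reached (1/21) = 1. Collecting the sign flips along the way, the symbol is +1.

1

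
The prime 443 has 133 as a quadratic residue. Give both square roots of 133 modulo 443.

Since 443 ≡ 3 (mod 4), a square root of 133 is 133^((443+1)/4) = 133^111 mod 443.
Repeated squaring: 133^2≡412, 133^4≡75, 133^8≡309, 133^16≡236, 133^32≡321, 133^64≡265 (mod 443).
133^111 = 133^(64+32+8+4+2+1) ≡ 419 (mod 443).
Check: 419² = 175561 ≡ 133 (mod 443). The two roots are 24 and 419.

24, 419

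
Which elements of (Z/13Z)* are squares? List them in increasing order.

1, 3, 4, 9, 10, 12

Square k = 1,…,6 (k and 13−k give the same square):
1²=1, 2²=4, 3²=9, 4²≡3, 5²≡12, 6²≡10 (mod 13).
So the quadratic residues mod 13 are {1, 3, 4, 9, 10, 12}.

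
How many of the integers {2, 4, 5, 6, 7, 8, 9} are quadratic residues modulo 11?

3

(2/11) = -1 → non-residue.
(4/11) = +1 → QR.
(5/11) = +1 → QR.
(6/11) = -1 → non-residue.
(7/11) = -1 → non-residue.
(8/11) = -1 → non-residue.
(9/11) = +1 → QR.
Total quadratic residues among the 7: 3.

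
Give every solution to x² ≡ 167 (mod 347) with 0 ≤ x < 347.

Since 347 ≡ 3 (mod 4), a square root of 167 is 167^((347+1)/4) = 167^87 mod 347.
Repeated squaring: 167^2≡129, 167^4≡332, 167^8≡225, 167^16≡310, 167^32≡328, 167^64≡14 (mod 347).
167^87 = 167^(64+16+4+2+1) ≡ 127 (mod 347).
Check: 127² = 16129 ≡ 167 (mod 347). The two roots are 127 and 220.

127, 220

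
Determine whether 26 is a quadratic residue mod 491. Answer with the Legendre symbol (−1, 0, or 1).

-1

Euler's criterion: (26/491) ≡ 26^245 (mod 491).
26^2 ≡ 185 (mod 491)
26^4 ≡ 346 (mod 491)
26^8 ≡ 403 (mod 491)
26^16 ≡ 379 (mod 491)
26^32 ≡ 269 (mod 491)
26^64 ≡ 184 (mod 491)
26^128 ≡ 468 (mod 491)
26^245 = 26^(128+64+32+16+4+1) ≡ 490 (mod 491).
Result is 490 ≡ −1, so (26/491) = −1.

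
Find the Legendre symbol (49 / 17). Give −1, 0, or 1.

1

Euler's criterion: (49/17) ≡ 15^8 (mod 17).
15^2 ≡ 4 (mod 17)
15^4 ≡ 16 (mod 17)
15^8 ≡ 1 (mod 17)
15^8 = 15^(8) ≡ 1 (mod 17).
Result is 1, so (49/17) = 1.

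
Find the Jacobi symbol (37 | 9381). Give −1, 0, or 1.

Reciprocity: 37 ≡ 1 and 9381 ≡ 1 (mod 4), so (37/9381) = +(9381/37).
Reduce top mod 37: now compute (20/37).
Pull out 2^2: since 37 ≡ 5 (mod 8), (2/37) = -1, so (2/37)^2 = +1.
Reciprocity: 5 ≡ 1 and 37 ≡ 1 (mod 4), so (5/37) = +(37/5).
Reduce top mod 5: now compute (2/5).
Pull out 2: since 5 ≡ 5 (mod 8), (2/5) = -1.
Reached (1/5) = 1. Collecting the sign flips along the way, the symbol is -1.

-1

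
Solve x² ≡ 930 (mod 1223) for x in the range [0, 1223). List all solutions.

373, 850

Since 1223 ≡ 3 (mod 4), a square root of 930 is 930^((1223+1)/4) = 930^306 mod 1223.
Repeated squaring: 930^2≡239, 930^4≡863, 930^8≡1185, 930^16≡221, 930^32≡1144, 930^64≡126, 930^128≡1200, 930^256≡529 (mod 1223).
930^306 = 930^(256+32+16+2) ≡ 850 (mod 1223).
Check: 850² = 722500 ≡ 930 (mod 1223). The two roots are 373 and 850.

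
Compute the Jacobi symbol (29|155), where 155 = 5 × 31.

Reciprocity: 29 ≡ 1 and 155 ≡ 3 (mod 4), so (29/155) = +(155/29).
Reduce top mod 29: now compute (10/29).
Pull out 2: since 29 ≡ 5 (mod 8), (2/29) = -1.
Reciprocity: 5 ≡ 1 and 29 ≡ 1 (mod 4), so (5/29) = +(29/5).
Reduce top mod 5: now compute (4/5).
Pull out 2^2: since 5 ≡ 5 (mod 8), (2/5) = -1, so (2/5)^2 = +1.
Reached (1/5) = 1. Collecting the sign flips along the way, the symbol is -1.

-1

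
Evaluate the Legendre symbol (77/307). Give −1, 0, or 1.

Euler's criterion: (77/307) ≡ 77^153 (mod 307).
77^2 ≡ 96 (mod 307)
77^4 ≡ 6 (mod 307)
77^8 ≡ 36 (mod 307)
77^16 ≡ 68 (mod 307)
77^32 ≡ 19 (mod 307)
77^64 ≡ 54 (mod 307)
77^128 ≡ 153 (mod 307)
77^153 = 77^(128+16+8+1) ≡ 1 (mod 307).
Result is 1, so (77/307) = 1.

1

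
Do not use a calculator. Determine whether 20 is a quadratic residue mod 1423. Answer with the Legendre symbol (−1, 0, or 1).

Pull out 2^2: since 1423 ≡ 7 (mod 8), (2/1423) = +1, so (2/1423)^2 = +1.
Reciprocity: 5 ≡ 1 and 1423 ≡ 3 (mod 4), so (5/1423) = +(1423/5).
Reduce top mod 5: now compute (3/5).
Reciprocity: 3 ≡ 3 and 5 ≡ 1 (mod 4), so (3/5) = +(5/3).
Reduce top mod 3: now compute (2/3).
Pull out 2: since 3 ≡ 3 (mod 8), (2/3) = -1.
Reached (1/3) = 1. Collecting the sign flips along the way, the symbol is -1.

-1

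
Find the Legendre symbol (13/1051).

-1

Euler's criterion: (13/1051) ≡ 13^525 (mod 1051).
13^2 ≡ 169 (mod 1051)
13^4 ≡ 184 (mod 1051)
13^8 ≡ 224 (mod 1051)
13^16 ≡ 779 (mod 1051)
13^32 ≡ 414 (mod 1051)
13^64 ≡ 83 (mod 1051)
13^128 ≡ 583 (mod 1051)
13^256 ≡ 416 (mod 1051)
13^512 ≡ 692 (mod 1051)
13^525 = 13^(512+8+4+1) ≡ 1050 (mod 1051).
Result is 1050 ≡ −1, so (13/1051) = −1.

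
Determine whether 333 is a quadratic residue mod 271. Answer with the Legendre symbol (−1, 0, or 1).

Euler's criterion: (333/271) ≡ 62^135 (mod 271).
62^2 ≡ 50 (mod 271)
62^4 ≡ 61 (mod 271)
62^8 ≡ 198 (mod 271)
62^16 ≡ 180 (mod 271)
62^32 ≡ 151 (mod 271)
62^64 ≡ 37 (mod 271)
62^128 ≡ 14 (mod 271)
62^135 = 62^(128+4+2+1) ≡ 1 (mod 271).
Result is 1, so (333/271) = 1.

1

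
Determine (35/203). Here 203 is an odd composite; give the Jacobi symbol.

Reciprocity: 35 ≡ 3 and 203 ≡ 3 (mod 4), so (35/203) = −(203/35).
Reduce top mod 35: now compute (28/35).
Pull out 2^2: since 35 ≡ 3 (mod 8), (2/35) = -1, so (2/35)^2 = +1.
Reciprocity: 7 ≡ 3 and 35 ≡ 3 (mod 4), so (7/35) = −(35/7).
Reduce top mod 7: now compute (0/7).
Top reduces to 0: gcd > 1, so the symbol is 0.

0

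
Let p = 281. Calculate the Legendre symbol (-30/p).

-1

First reduce: -30 ≡ 251 (mod 281).
Reciprocity: 251 ≡ 3 and 281 ≡ 1 (mod 4), so (251/281) = +(281/251).
Reduce top mod 251: now compute (30/251).
Pull out 2: since 251 ≡ 3 (mod 8), (2/251) = -1.
Reciprocity: 15 ≡ 3 and 251 ≡ 3 (mod 4), so (15/251) = −(251/15).
Reduce top mod 15: now compute (11/15).
Reciprocity: 11 ≡ 3 and 15 ≡ 3 (mod 4), so (11/15) = −(15/11).
Reduce top mod 11: now compute (4/11).
Pull out 2^2: since 11 ≡ 3 (mod 8), (2/11) = -1, so (2/11)^2 = +1.
Reached (1/11) = 1. Collecting the sign flips along the way, the symbol is -1.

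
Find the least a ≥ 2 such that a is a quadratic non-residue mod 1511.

(2/1511) = +1, so 2 is a residue.
(3/1511) = +1, so 3 is a residue.
(4/1511) = +1, so 4 is a residue.
(5/1511) = +1, so 5 is a residue.
(6/1511) = +1, so 6 is a residue.
(7/1511) = +1, so 7 is a residue.
(8/1511) = +1, so 8 is a residue.
(9/1511) = +1, so 9 is a residue.
(10/1511) = +1, so 10 is a residue.
(11/1511) = −1, so 11 is the smallest positive non-residue mod 1511.

11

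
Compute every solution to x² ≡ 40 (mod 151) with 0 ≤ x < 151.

Since 151 ≡ 3 (mod 4), a square root of 40 is 40^((151+1)/4) = 40^38 mod 151.
Repeated squaring: 40^2≡90, 40^4≡97, 40^8≡47, 40^16≡95, 40^32≡116 (mod 151).
40^38 = 40^(32+4+2) ≡ 74 (mod 151).
Check: 74² = 5476 ≡ 40 (mod 151). The two roots are 74 and 77.

74, 77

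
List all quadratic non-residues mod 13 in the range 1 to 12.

2 5 6 7 8 11

Square k = 1,…,6 (k and 13−k give the same square):
1²=1, 2²=4, 3²=9, 4²≡3, 5²≡12, 6²≡10 (mod 13).
The residues are {1, 3, 4, 9, 10, 12}; the non-residues are the remaining 6 nonzero classes.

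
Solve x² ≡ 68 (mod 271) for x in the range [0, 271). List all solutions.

Since 271 ≡ 3 (mod 4), a square root of 68 is 68^((271+1)/4) = 68^68 mod 271.
Repeated squaring: 68^2≡17, 68^4≡18, 68^8≡53, 68^16≡99, 68^32≡45, 68^64≡128 (mod 271).
68^68 = 68^(64+4) ≡ 136 (mod 271).
Check: 136² = 18496 ≡ 68 (mod 271). The two roots are 135 and 136.

135, 136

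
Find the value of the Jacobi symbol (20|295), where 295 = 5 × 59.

Pull out 2^2: since 295 ≡ 7 (mod 8), (2/295) = +1, so (2/295)^2 = +1.
Reciprocity: 5 ≡ 1 and 295 ≡ 3 (mod 4), so (5/295) = +(295/5).
Reduce top mod 5: now compute (0/5).
Top reduces to 0: gcd > 1, so the symbol is 0.

0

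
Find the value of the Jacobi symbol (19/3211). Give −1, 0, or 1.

Reciprocity: 19 ≡ 3 and 3211 ≡ 3 (mod 4), so (19/3211) = −(3211/19).
Reduce top mod 19: now compute (0/19).
Top reduces to 0: gcd > 1, so the symbol is 0.

0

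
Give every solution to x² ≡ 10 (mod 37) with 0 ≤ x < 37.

37 ≡ 1 (mod 4), so we find a root by search.
Trying successive values, 11² = 121 ≡ 10 (mod 37). The other root is 37 − 11 = 26.

11, 26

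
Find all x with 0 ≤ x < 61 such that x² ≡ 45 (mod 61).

61 ≡ 1 (mod 4), so we find a root by search.
Trying successive values, 17² = 289 ≡ 45 (mod 61). The other root is 61 − 17 = 44.

17, 44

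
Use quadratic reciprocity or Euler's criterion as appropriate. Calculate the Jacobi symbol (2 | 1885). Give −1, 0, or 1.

Pull out 2: since 1885 ≡ 5 (mod 8), (2/1885) = -1.
Reached (1/1885) = 1. Collecting the sign flips along the way, the symbol is -1.

-1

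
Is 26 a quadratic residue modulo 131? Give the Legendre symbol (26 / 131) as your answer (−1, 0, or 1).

Pull out 2: since 131 ≡ 3 (mod 8), (2/131) = -1.
Reciprocity: 13 ≡ 1 and 131 ≡ 3 (mod 4), so (13/131) = +(131/13).
Reduce top mod 13: now compute (1/13).
Reached (1/13) = 1. Collecting the sign flips along the way, the symbol is -1.

-1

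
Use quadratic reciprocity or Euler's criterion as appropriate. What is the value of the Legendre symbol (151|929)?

-1

Reciprocity: 151 ≡ 3 and 929 ≡ 1 (mod 4), so (151/929) = +(929/151).
Reduce top mod 151: now compute (23/151).
Reciprocity: 23 ≡ 3 and 151 ≡ 3 (mod 4), so (23/151) = −(151/23).
Reduce top mod 23: now compute (13/23).
Reciprocity: 13 ≡ 1 and 23 ≡ 3 (mod 4), so (13/23) = +(23/13).
Reduce top mod 13: now compute (10/13).
Pull out 2: since 13 ≡ 5 (mod 8), (2/13) = -1.
Reciprocity: 5 ≡ 1 and 13 ≡ 1 (mod 4), so (5/13) = +(13/5).
Reduce top mod 5: now compute (3/5).
Reciprocity: 3 ≡ 3 and 5 ≡ 1 (mod 4), so (3/5) = +(5/3).
Reduce top mod 3: now compute (2/3).
Pull out 2: since 3 ≡ 3 (mod 8), (2/3) = -1.
Reached (1/3) = 1. Collecting the sign flips along the way, the symbol is -1.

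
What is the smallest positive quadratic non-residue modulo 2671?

3

(2/2671) = +1, so 2 is a residue.
(3/2671) = −1, so 3 is the smallest positive non-residue mod 2671.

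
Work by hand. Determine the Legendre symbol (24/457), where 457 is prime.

1

Euler's criterion: (24/457) ≡ 24^228 (mod 457).
24^2 ≡ 119 (mod 457)
24^4 ≡ 451 (mod 457)
24^8 ≡ 36 (mod 457)
24^16 ≡ 382 (mod 457)
24^32 ≡ 141 (mod 457)
24^64 ≡ 230 (mod 457)
24^128 ≡ 345 (mod 457)
24^228 = 24^(128+64+32+4) ≡ 1 (mod 457).
Result is 1, so (24/457) = 1.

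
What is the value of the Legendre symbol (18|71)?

Pull out 2: since 71 ≡ 7 (mod 8), (2/71) = +1.
Reciprocity: 9 ≡ 1 and 71 ≡ 3 (mod 4), so (9/71) = +(71/9).
Reduce top mod 9: now compute (8/9).
Pull out 2^3: since 9 ≡ 1 (mod 8), (2/9) = +1, so (2/9)^3 = +1.
Reached (1/9) = 1. Collecting the sign flips along the way, the symbol is +1.

1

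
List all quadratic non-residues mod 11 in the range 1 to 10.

2 6 7 8 10

Square k = 1,…,5 (k and 11−k give the same square):
1²=1, 2²=4, 3²=9, 4²≡5, 5²≡3 (mod 11).
The residues are {1, 3, 4, 5, 9}; the non-residues are the remaining 5 nonzero classes.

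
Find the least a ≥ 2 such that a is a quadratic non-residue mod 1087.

3

(2/1087) = +1, so 2 is a residue.
(3/1087) = −1, so 3 is the smallest positive non-residue mod 1087.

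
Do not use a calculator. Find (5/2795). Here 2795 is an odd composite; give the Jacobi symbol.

Reciprocity: 5 ≡ 1 and 2795 ≡ 3 (mod 4), so (5/2795) = +(2795/5).
Reduce top mod 5: now compute (0/5).
Top reduces to 0: gcd > 1, so the symbol is 0.

0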